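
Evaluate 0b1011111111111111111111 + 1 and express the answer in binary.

The trailing 20 digits are 1 (max in base 2), so adding 1 cascades: they roll to 0 and the next digit up increments.

0b1100000000000000000000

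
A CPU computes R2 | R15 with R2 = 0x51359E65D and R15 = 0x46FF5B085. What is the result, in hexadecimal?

0x57FFDF6DD

OR each hex digit independently (no carries):
  5|4=5, 1|6=7, 3|F=F, 5|F=F, 9|5=D, E|B=F, 6|0=6, 5|8=D, D|5=D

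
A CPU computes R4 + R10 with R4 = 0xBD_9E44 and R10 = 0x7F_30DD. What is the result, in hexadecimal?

Add column by column in base 16, right to left:
  4+D = 1 carry 1
  4+D+1 = 2 carry 1
  E+0+1 = F
  9+3 = C
  D+F = C carry 1
  B+7+1 = 3 carry 1
  final carry 1

0x13CCF21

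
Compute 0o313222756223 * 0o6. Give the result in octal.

0o2303561625562

Multiply each base-8 digit by 6, carrying:
  3×6 = 18 → write 2 carry 2
  2×6+2 = 14 → write 6 carry 1
  2×6+1 = 13 → write 5 carry 1
  6×6+1 = 37 → write 5 carry 4
  5×6+4 = 34 → write 2 carry 4
  7×6+4 = 46 → write 6 carry 5
  2×6+5 = 17 → write 1 carry 2
  2×6+2 = 14 → write 6 carry 1
  2×6+1 = 13 → write 5 carry 1
  3×6+1 = 19 → write 3 carry 2
  1×6+2 = 8 → write 0 carry 1
  3×6+1 = 19 → write 3 carry 2
  remaining carry: 2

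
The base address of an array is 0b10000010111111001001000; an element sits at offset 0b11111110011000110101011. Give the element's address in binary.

0b110000001010111111110011

Add column by column in base 2, right to left:
  0+1 = 1
  0+1 = 1
  0+0 = 0
  1+1 = 0 carry 1
  0+0+1 = 1
  0+1 = 1
  1+0 = 1
  0+1 = 1
  0+1 = 1
  1+0 = 1
  1+0 = 1
  1+0 = 1
  1+1 = 0 carry 1
  1+1+1 = 1 carry 1
  1+0+1 = 0 carry 1
  0+0+1 = 1
  1+1 = 0 carry 1
  0+1+1 = 0 carry 1
  0+1+1 = 0 carry 1
  0+1+1 = 0 carry 1
  0+1+1 = 0 carry 1
  0+1+1 = 0 carry 1
  1+1+1 = 1 carry 1
  final carry 1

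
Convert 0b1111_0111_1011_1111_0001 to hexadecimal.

Group the bits into nibbles: 1111 0111 1011 1111 0001 → F7BF1.

0xF7BF1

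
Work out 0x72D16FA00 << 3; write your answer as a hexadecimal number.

3 bits is not a whole number of base-16 digits; in binary: 11100101101000101101111101000000000 << 3 = 11100101101000101101111101000000000000.

0x3968B7D000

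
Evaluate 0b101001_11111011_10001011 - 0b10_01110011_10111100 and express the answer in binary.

Subtract column by column in base 2:
  1-0 → 1
  1-0 → 1
  0-1 → 1 (borrow)
  1-1-1 → 1 (borrow)
  0-1-1 → 0 (borrow)
  0-1-1 → 0 (borrow)
  0-0-1 → 1 (borrow)
  1-1-1 → 1 (borrow)
  1-1-1 → 1 (borrow)
  1-1-1 → 1 (borrow)
  0-0-1 → 1 (borrow)
  1-0-1 → 0
  1-1 → 0
  1-1 → 0
  1-1 → 0
  1-0 → 1
  1-0 → 1
  0-1 → 1 (borrow)
  0-0-1 → 1 (borrow)
  1-0-1 → 0
  0-0 → 0
  1-0 → 1

0b1001111000011111001111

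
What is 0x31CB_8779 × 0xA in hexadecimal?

0x1F1F34ABA

Multiply each base-16 digit by 10, carrying:
  9×10 = 90 → write A carry 5
  7×10+5 = 75 → write B carry 4
  7×10+4 = 74 → write A carry 4
  8×10+4 = 84 → write 4 carry 5
  B×10+5 = 115 → write 3 carry 7
  C×10+7 = 127 → write F carry 7
  1×10+7 = 17 → write 1 carry 1
  3×10+1 = 31 → write F carry 1
  remaining carry: 1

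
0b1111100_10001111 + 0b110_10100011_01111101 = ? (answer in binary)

Add column by column in base 2, right to left:
  1+1 = 0 carry 1
  1+0+1 = 0 carry 1
  1+1+1 = 1 carry 1
  1+1+1 = 1 carry 1
  0+1+1 = 0 carry 1
  0+1+1 = 0 carry 1
  0+1+1 = 0 carry 1
  1+0+1 = 0 carry 1
  0+1+1 = 0 carry 1
  0+1+1 = 0 carry 1
  1+0+1 = 0 carry 1
  1+0+1 = 0 carry 1
  1+0+1 = 0 carry 1
  1+1+1 = 1 carry 1
  1+0+1 = 0 carry 1
  0+1+1 = 0 carry 1
  0+0+1 = 1
  0+1 = 1
  0+1 = 1

0b1110010000000001100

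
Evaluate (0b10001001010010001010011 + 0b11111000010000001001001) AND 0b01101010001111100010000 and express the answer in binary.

Add column by column in base 2, right to left:
  1+1 = 0 carry 1
  1+0+1 = 0 carry 1
  0+0+1 = 1
  0+1 = 1
  1+0 = 1
  0+0 = 0
  1+1 = 0 carry 1
  0+0+1 = 1
  0+0 = 0
  0+0 = 0
  1+0 = 1
  0+0 = 0
  0+0 = 0
  1+1 = 0 carry 1
  0+0+1 = 1
  1+0 = 1
  0+0 = 0
  0+0 = 0
  1+1 = 0 carry 1
  0+1+1 = 0 carry 1
  0+1+1 = 0 carry 1
  0+1+1 = 0 carry 1
  1+1+1 = 1 carry 1
  final carry 1
Sum = 0b110000001100010010011100; now AND with 0b01101010001111100010000:
  110000001100010010011100
& 001101010001111100010000
= 000000000000010000010000

0b10000010000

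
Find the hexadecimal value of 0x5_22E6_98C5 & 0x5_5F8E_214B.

AND each hex digit independently (no carries):
  5&5=5, 2&5=0, 2&F=2, E&8=8, 6&E=6, 9&2=0, 8&1=0, C&4=4, 5&B=1

0x502860041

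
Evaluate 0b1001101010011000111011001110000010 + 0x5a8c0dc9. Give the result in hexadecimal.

0b1001101010011000111011001110000010 = 0x26a63b382 in hexadecimal.
Add column by column in base 16, right to left:
  2+9 = b
  8+c = 4 carry 1
  3+d+1 = 1 carry 1
  b+0+1 = c
  3+c = f
  6+8 = e
  a+a = 4 carry 1
  6+5+1 = c
  2+0 = 2

0x2c4efc14b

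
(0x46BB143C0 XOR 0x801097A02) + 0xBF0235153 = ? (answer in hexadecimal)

0x185ADB8B15

First 0x46BB143C0 XOR 0x801097A02 = 0xC6AB839C2.
Add column by column in base 16, right to left:
  2+3 = 5
  C+5 = 1 carry 1
  9+1+1 = B
  3+5 = 8
  8+3 = B
  B+2 = D
  A+0 = A
  6+F = 5 carry 1
  C+B+1 = 8 carry 1
  final carry 1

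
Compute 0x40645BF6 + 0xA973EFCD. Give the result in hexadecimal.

Add column by column in base 16, right to left:
  6+D = 3 carry 1
  F+C+1 = C carry 1
  B+F+1 = B carry 1
  5+E+1 = 4 carry 1
  4+3+1 = 8
  6+7 = D
  0+9 = 9
  4+A = E

0xE9D84BC3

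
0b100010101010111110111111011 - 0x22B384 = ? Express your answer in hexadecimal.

0x432CA77

0b100010101010111110111111011 = 0x4557DFB in hexadecimal.
Subtract column by column in base 16:
  B-4 → 7
  F-8 → 7
  D-3 → A
  7-B → C (borrow)
  5-2-1 → 2
  5-2 → 3
  4-0 → 4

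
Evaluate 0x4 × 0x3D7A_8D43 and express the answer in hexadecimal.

Multiply each base-16 digit by 4, carrying:
  3×4 = 12 → write C
  4×4 = 16 → write 0 carry 1
  D×4+1 = 53 → write 5 carry 3
  8×4+3 = 35 → write 3 carry 2
  A×4+2 = 42 → write A carry 2
  7×4+2 = 30 → write E carry 1
  D×4+1 = 53 → write 5 carry 3
  3×4+3 = 15 → write F

0xF5EA350C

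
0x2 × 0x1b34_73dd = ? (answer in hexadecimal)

Multiply each base-16 digit by 2, carrying:
  d×2 = 26 → write a carry 1
  d×2+1 = 27 → write b carry 1
  3×2+1 = 7 → write 7
  7×2 = 14 → write e
  4×2 = 8 → write 8
  3×2 = 6 → write 6
  b×2 = 22 → write 6 carry 1
  1×2+1 = 3 → write 3

0x3668e7ba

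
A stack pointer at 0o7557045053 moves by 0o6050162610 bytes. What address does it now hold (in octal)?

0o15627227663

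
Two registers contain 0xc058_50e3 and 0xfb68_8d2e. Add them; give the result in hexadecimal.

Add column by column in base 16, right to left:
  3+e = 1 carry 1
  e+2+1 = 1 carry 1
  0+d+1 = e
  5+8 = d
  8+8 = 0 carry 1
  5+6+1 = c
  0+b = b
  c+f = b carry 1
  final carry 1

0x1bbc0de11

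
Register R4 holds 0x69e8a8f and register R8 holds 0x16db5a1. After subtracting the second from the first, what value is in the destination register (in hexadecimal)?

0x530d4ee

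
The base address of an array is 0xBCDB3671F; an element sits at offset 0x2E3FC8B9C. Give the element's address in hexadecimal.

Add column by column in base 16, right to left:
  F+C = B carry 1
  1+9+1 = B
  7+B = 2 carry 1
  6+8+1 = F
  3+C = F
  B+F = A carry 1
  D+3+1 = 1 carry 1
  C+E+1 = B carry 1
  B+2+1 = E

0xEB1AFF2BB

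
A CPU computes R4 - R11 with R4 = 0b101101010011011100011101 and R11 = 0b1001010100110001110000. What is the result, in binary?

0b100011111110101010101101

Subtract column by column in base 2:
  1-0 → 1
  0-0 → 0
  1-0 → 1
  1-0 → 1
  1-1 → 0
  0-1 → 1 (borrow)
  0-1-1 → 0 (borrow)
  0-0-1 → 1 (borrow)
  1-0-1 → 0
  1-0 → 1
  1-1 → 0
  0-1 → 1 (borrow)
  1-0-1 → 0
  1-0 → 1
  0-1 → 1 (borrow)
  0-0-1 → 1 (borrow)
  1-1-1 → 1 (borrow)
  0-0-1 → 1 (borrow)
  1-1-1 → 1 (borrow)
  0-0-1 → 1 (borrow)
  1-0-1 → 0
  1-1 → 0
  0-0 → 0
  1-0 → 1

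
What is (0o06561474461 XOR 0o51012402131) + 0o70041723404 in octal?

0o147635022154

First 0o06561474461 XOR 0o51012402131 = 0o57573076550.
Add column by column in base 8, right to left:
  0+4 = 4
  5+0 = 5
  5+4 = 1 carry 1
  6+3+1 = 2 carry 1
  7+2+1 = 2 carry 1
  0+7+1 = 0 carry 1
  3+1+1 = 5
  7+4 = 3 carry 1
  5+0+1 = 6
  7+0 = 7
  5+7 = 4 carry 1
  final carry 1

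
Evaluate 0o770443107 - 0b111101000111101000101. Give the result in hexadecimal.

0x7c3b702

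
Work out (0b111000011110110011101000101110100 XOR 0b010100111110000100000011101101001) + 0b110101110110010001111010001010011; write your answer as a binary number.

First 0b111000011110110011101000101110100 XOR 0b010100111110000100000011101101001 = 0b101100100000110111101011000011101.
Add column by column in base 2, right to left:
  1+1 = 0 carry 1
  0+1+1 = 0 carry 1
  1+0+1 = 0 carry 1
  1+0+1 = 0 carry 1
  1+1+1 = 1 carry 1
  0+0+1 = 1
  0+1 = 1
  0+0 = 0
  0+0 = 0
  1+0 = 1
  1+1 = 0 carry 1
  0+0+1 = 1
  1+1 = 0 carry 1
  0+1+1 = 0 carry 1
  1+1+1 = 1 carry 1
  1+1+1 = 1 carry 1
  1+0+1 = 0 carry 1
  1+0+1 = 0 carry 1
  0+0+1 = 1
  1+1 = 0 carry 1
  1+0+1 = 0 carry 1
  0+0+1 = 1
  0+1 = 1
  0+1 = 1
  0+0 = 0
  0+1 = 1
  1+1 = 0 carry 1
  0+1+1 = 0 carry 1
  0+0+1 = 1
  1+1 = 0 carry 1
  1+0+1 = 0 carry 1
  0+1+1 = 0 carry 1
  1+1+1 = 1 carry 1
  final carry 1

0b1100010010111001001100101001110000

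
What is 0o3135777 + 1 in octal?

0o3136000

The trailing 3 digits are 7 (max in base 8), so adding 1 cascades: they roll to 0 and the next digit up increments.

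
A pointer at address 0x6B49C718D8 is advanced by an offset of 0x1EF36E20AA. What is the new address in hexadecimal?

0x8A3D353982

Add column by column in base 16, right to left:
  8+A = 2 carry 1
  D+A+1 = 8 carry 1
  8+0+1 = 9
  1+2 = 3
  7+E = 5 carry 1
  C+6+1 = 3 carry 1
  9+3+1 = D
  4+F = 3 carry 1
  B+E+1 = A carry 1
  6+1+1 = 8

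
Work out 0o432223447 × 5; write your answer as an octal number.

Multiply each base-8 digit by 5, carrying:
  7×5 = 35 → write 3 carry 4
  4×5+4 = 24 → write 0 carry 3
  4×5+3 = 23 → write 7 carry 2
  3×5+2 = 17 → write 1 carry 2
  2×5+2 = 12 → write 4 carry 1
  2×5+1 = 11 → write 3 carry 1
  2×5+1 = 11 → write 3 carry 1
  3×5+1 = 16 → write 0 carry 2
  4×5+2 = 22 → write 6 carry 2
  remaining carry: 2

0o2603341703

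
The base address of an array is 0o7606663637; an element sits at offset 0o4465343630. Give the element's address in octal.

0o14274227467

Add column by column in base 8, right to left:
  7+0 = 7
  3+3 = 6
  6+6 = 4 carry 1
  3+3+1 = 7
  6+4 = 2 carry 1
  6+3+1 = 2 carry 1
  6+5+1 = 4 carry 1
  0+6+1 = 7
  6+4 = 2 carry 1
  7+4+1 = 4 carry 1
  final carry 1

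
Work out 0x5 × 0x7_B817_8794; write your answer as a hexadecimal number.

0x269875A5E4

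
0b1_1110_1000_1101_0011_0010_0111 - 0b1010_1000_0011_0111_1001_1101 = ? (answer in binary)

Subtract column by column in base 2:
  1-1 → 0
  1-0 → 1
  1-1 → 0
  0-1 → 1 (borrow)
  0-1-1 → 0 (borrow)
  1-0-1 → 0
  0-0 → 0
  0-1 → 1 (borrow)
  1-1-1 → 1 (borrow)
  1-1-1 → 1 (borrow)
  0-1-1 → 0 (borrow)
  0-0-1 → 1 (borrow)
  1-1-1 → 1 (borrow)
  0-1-1 → 0 (borrow)
  1-0-1 → 0
  1-0 → 1
  0-0 → 0
  0-0 → 0
  0-0 → 0
  1-1 → 0
  0-0 → 0
  1-1 → 0
  1-0 → 1
  1-1 → 0
  1-0 → 1

0b1010000001001101110001010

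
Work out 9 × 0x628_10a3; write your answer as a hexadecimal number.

Multiply each base-16 digit by 9, carrying:
  3×9 = 27 → write b carry 1
  a×9+1 = 91 → write b carry 5
  0×9+5 = 5 → write 5
  1×9 = 9 → write 9
  8×9 = 72 → write 8 carry 4
  2×9+4 = 22 → write 6 carry 1
  6×9+1 = 55 → write 7 carry 3
  remaining carry: 3

0x376895bb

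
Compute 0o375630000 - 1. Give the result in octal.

0o375627777

The trailing 4 digits are 0, so subtracting 1 borrows through: they become 7 and the next digit up decrements.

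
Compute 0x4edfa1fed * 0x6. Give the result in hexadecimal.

Multiply each base-16 digit by 6, carrying:
  d×6 = 78 → write e carry 4
  e×6+4 = 88 → write 8 carry 5
  f×6+5 = 95 → write f carry 5
  1×6+5 = 11 → write b
  a×6 = 60 → write c carry 3
  f×6+3 = 93 → write d carry 5
  d×6+5 = 83 → write 3 carry 5
  e×6+5 = 89 → write 9 carry 5
  4×6+5 = 29 → write d carry 1
  remaining carry: 1

0x1d93dcbf8e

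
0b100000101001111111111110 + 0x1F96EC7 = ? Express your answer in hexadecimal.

0b100000101001111111111110 = 0x829FFE in hexadecimal.
Add column by column in base 16, right to left:
  E+7 = 5 carry 1
  F+C+1 = C carry 1
  F+E+1 = E carry 1
  9+6+1 = 0 carry 1
  2+9+1 = C
  8+F = 7 carry 1
  0+1+1 = 2

0x27C0EC5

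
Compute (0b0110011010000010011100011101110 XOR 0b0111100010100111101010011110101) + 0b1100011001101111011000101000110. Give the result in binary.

First 0b0110011010000010011100011101110 XOR 0b0111100010100111101010011110101 = 0b0001111000100101110110000011011.
Add column by column in base 2, right to left:
  1+0 = 1
  1+1 = 0 carry 1
  0+1+1 = 0 carry 1
  1+0+1 = 0 carry 1
  1+0+1 = 0 carry 1
  0+0+1 = 1
  0+1 = 1
  0+0 = 0
  0+1 = 1
  0+0 = 0
  1+0 = 1
  1+0 = 1
  0+1 = 1
  1+1 = 0 carry 1
  1+0+1 = 0 carry 1
  1+1+1 = 1 carry 1
  0+1+1 = 0 carry 1
  1+1+1 = 1 carry 1
  0+1+1 = 0 carry 1
  0+0+1 = 1
  1+1 = 0 carry 1
  0+1+1 = 0 carry 1
  0+0+1 = 1
  0+0 = 0
  1+1 = 0 carry 1
  1+1+1 = 1 carry 1
  1+0+1 = 0 carry 1
  1+0+1 = 0 carry 1
  0+0+1 = 1
  0+1 = 1
  0+1 = 1

0b1110010010010101001110101100001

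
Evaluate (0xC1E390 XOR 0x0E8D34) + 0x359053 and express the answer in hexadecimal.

0x104FEF7

First 0xC1E390 XOR 0x0E8D34 = 0xCF6EA4.
Add column by column in base 16, right to left:
  4+3 = 7
  A+5 = F
  E+0 = E
  6+9 = F
  F+5 = 4 carry 1
  C+3+1 = 0 carry 1
  final carry 1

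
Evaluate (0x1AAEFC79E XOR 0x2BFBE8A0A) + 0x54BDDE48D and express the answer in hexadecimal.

First 0x1AAEFC79E XOR 0x2BFBE8A0A = 0x315514D94.
Add column by column in base 16, right to left:
  4+D = 1 carry 1
  9+8+1 = 2 carry 1
  D+4+1 = 2 carry 1
  4+E+1 = 3 carry 1
  1+D+1 = F
  5+D = 2 carry 1
  5+B+1 = 1 carry 1
  1+4+1 = 6
  3+5 = 8

0x8612F3221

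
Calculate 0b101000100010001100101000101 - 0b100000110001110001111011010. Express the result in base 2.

0b111110000011010101101011

Subtract column by column in base 2:
  1-0 → 1
  0-1 → 1 (borrow)
  1-0-1 → 0
  0-1 → 1 (borrow)
  0-1-1 → 0 (borrow)
  0-0-1 → 1 (borrow)
  1-1-1 → 1 (borrow)
  0-1-1 → 0 (borrow)
  1-1-1 → 1 (borrow)
  0-1-1 → 0 (borrow)
  0-0-1 → 1 (borrow)
  1-0-1 → 0
  1-0 → 1
  0-1 → 1 (borrow)
  0-1-1 → 0 (borrow)
  0-1-1 → 0 (borrow)
  1-0-1 → 0
  0-0 → 0
  0-0 → 0
  0-1 → 1 (borrow)
  1-1-1 → 1 (borrow)
  0-0-1 → 1 (borrow)
  0-0-1 → 1 (borrow)
  0-0-1 → 1 (borrow)
  1-0-1 → 0
  0-0 → 0
  1-1 → 0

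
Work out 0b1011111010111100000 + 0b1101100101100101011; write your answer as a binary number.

0b11001100000100001011

Add column by column in base 2, right to left:
  0+1 = 1
  0+1 = 1
  0+0 = 0
  0+1 = 1
  0+0 = 0
  1+1 = 0 carry 1
  1+0+1 = 0 carry 1
  1+0+1 = 0 carry 1
  1+1+1 = 1 carry 1
  0+1+1 = 0 carry 1
  1+0+1 = 0 carry 1
  0+1+1 = 0 carry 1
  1+0+1 = 0 carry 1
  1+0+1 = 0 carry 1
  1+1+1 = 1 carry 1
  1+1+1 = 1 carry 1
  1+0+1 = 0 carry 1
  0+1+1 = 0 carry 1
  1+1+1 = 1 carry 1
  final carry 1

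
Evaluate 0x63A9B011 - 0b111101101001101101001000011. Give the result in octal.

0x63A9B011 = 0o14352330021 in octal.
0b111101101001101101001000011 = 0o755155103 in octal.
Subtract column by column in base 8:
  1-3 → 6 (borrow)
  2-0-1 → 1
  0-1 → 7 (borrow)
  0-5-1 → 2 (borrow)
  3-5-1 → 5 (borrow)
  3-1-1 → 1
  2-5 → 5 (borrow)
  5-5-1 → 7 (borrow)
  3-7-1 → 3 (borrow)
  4-0-1 → 3
  1-0 → 1

0o13375152716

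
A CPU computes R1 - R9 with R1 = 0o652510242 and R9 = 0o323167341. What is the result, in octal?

Subtract column by column in base 8:
  2-1 → 1
  4-4 → 0
  2-3 → 7 (borrow)
  0-7-1 → 0 (borrow)
  1-6-1 → 2 (borrow)
  5-1-1 → 3
  2-3 → 7 (borrow)
  5-2-1 → 2
  6-3 → 3

0o327320701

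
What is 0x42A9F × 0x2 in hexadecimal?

0x8553E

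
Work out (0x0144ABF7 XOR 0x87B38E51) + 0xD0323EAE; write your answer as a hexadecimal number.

First 0x0144ABF7 XOR 0x87B38E51 = 0x86F725A6.
Add column by column in base 16, right to left:
  6+E = 4 carry 1
  A+A+1 = 5 carry 1
  5+E+1 = 4 carry 1
  2+3+1 = 6
  7+2 = 9
  F+3 = 2 carry 1
  6+0+1 = 7
  8+D = 5 carry 1
  final carry 1

0x157296454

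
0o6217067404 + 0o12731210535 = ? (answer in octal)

0o21150300141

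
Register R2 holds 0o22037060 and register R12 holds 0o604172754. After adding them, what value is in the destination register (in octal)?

Add column by column in base 8, right to left:
  0+4 = 4
  6+5 = 3 carry 1
  0+7+1 = 0 carry 1
  7+2+1 = 2 carry 1
  3+7+1 = 3 carry 1
  0+1+1 = 2
  2+4 = 6
  2+0 = 2
  0+6 = 6

0o626232034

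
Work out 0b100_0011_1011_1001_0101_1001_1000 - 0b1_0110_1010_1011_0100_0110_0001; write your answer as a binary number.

Subtract column by column in base 2:
  0-1 → 1 (borrow)
  0-0-1 → 1 (borrow)
  0-0-1 → 1 (borrow)
  1-0-1 → 0
  1-0 → 1
  0-1 → 1 (borrow)
  0-1-1 → 0 (borrow)
  1-0-1 → 0
  1-0 → 1
  0-0 → 0
  1-1 → 0
  0-0 → 0
  1-1 → 0
  0-1 → 1 (borrow)
  0-0-1 → 1 (borrow)
  1-1-1 → 1 (borrow)
  1-0-1 → 0
  1-1 → 0
  0-0 → 0
  1-1 → 0
  1-0 → 1
  1-1 → 0
  0-1 → 1 (borrow)
  0-0-1 → 1 (borrow)
  0-1-1 → 0 (borrow)
  0-0-1 → 1 (borrow)
  1-0-1 → 0

0b10110100001110000100110111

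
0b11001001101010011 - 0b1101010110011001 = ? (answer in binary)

0b1011110110111010

Subtract column by column in base 2:
  1-1 → 0
  1-0 → 1
  0-0 → 0
  0-1 → 1 (borrow)
  1-1-1 → 1 (borrow)
  0-0-1 → 1 (borrow)
  1-0-1 → 0
  0-1 → 1 (borrow)
  1-1-1 → 1 (borrow)
  1-0-1 → 0
  0-1 → 1 (borrow)
  0-0-1 → 1 (borrow)
  1-1-1 → 1 (borrow)
  0-0-1 → 1 (borrow)
  0-1-1 → 0 (borrow)
  1-1-1 → 1 (borrow)
  1-0-1 → 0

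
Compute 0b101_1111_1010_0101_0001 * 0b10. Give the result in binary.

Multiply each base-2 digit by 2, carrying:
  1×2 = 2 → write 0 carry 1
  0×2+1 = 1 → write 1
  0×2 = 0 → write 0
  0×2 = 0 → write 0
  1×2 = 2 → write 0 carry 1
  0×2+1 = 1 → write 1
  1×2 = 2 → write 0 carry 1
  0×2+1 = 1 → write 1
  0×2 = 0 → write 0
  1×2 = 2 → write 0 carry 1
  0×2+1 = 1 → write 1
  1×2 = 2 → write 0 carry 1
  1×2+1 = 3 → write 1 carry 1
  1×2+1 = 3 → write 1 carry 1
  1×2+1 = 3 → write 1 carry 1
  1×2+1 = 3 → write 1 carry 1
  1×2+1 = 3 → write 1 carry 1
  0×2+1 = 1 → write 1
  1×2 = 2 → write 0 carry 1
  remaining carry: 1

0b10111111010010100010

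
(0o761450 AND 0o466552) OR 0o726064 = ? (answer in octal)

0o761450 AND 0o466552 = 0o460450.
Then OR with 0o726064.

0o766474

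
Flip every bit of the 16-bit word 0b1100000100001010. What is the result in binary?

0b0011111011110101

Invert each bit: 1100000100001010 → 0011111011110101.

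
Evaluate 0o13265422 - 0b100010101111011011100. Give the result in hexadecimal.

0o13265422 = 0x2D6B12 in hexadecimal.
0b100010101111011011100 = 0x115EDC in hexadecimal.
Subtract column by column in base 16:
  2-C → 6 (borrow)
  1-D-1 → 3 (borrow)
  B-E-1 → C (borrow)
  6-5-1 → 0
  D-1 → C
  2-1 → 1

0x1C0C36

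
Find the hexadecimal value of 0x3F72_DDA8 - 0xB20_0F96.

0x3452CE12

Subtract column by column in base 16:
  8-6 → 2
  A-9 → 1
  D-F → E (borrow)
  D-0-1 → C
  2-0 → 2
  7-2 → 5
  F-B → 4
  3-0 → 3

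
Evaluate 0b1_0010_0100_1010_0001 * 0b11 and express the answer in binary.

Multiply each base-2 digit by 3, carrying:
  1×3 = 3 → write 1 carry 1
  0×3+1 = 1 → write 1
  0×3 = 0 → write 0
  0×3 = 0 → write 0
  0×3 = 0 → write 0
  1×3 = 3 → write 1 carry 1
  0×3+1 = 1 → write 1
  1×3 = 3 → write 1 carry 1
  0×3+1 = 1 → write 1
  0×3 = 0 → write 0
  1×3 = 3 → write 1 carry 1
  0×3+1 = 1 → write 1
  0×3 = 0 → write 0
  1×3 = 3 → write 1 carry 1
  0×3+1 = 1 → write 1
  0×3 = 0 → write 0
  1×3 = 3 → write 1 carry 1
  remaining carry: 1

0b110110110111100011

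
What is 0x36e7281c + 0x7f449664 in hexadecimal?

Add column by column in base 16, right to left:
  c+4 = 0 carry 1
  1+6+1 = 8
  8+6 = e
  2+9 = b
  7+4 = b
  e+4 = 2 carry 1
  6+f+1 = 6 carry 1
  3+7+1 = b

0xb62bbe80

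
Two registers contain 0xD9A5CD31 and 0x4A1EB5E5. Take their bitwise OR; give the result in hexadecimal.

OR each hex digit independently (no carries):
  D|4=D, 9|A=B, A|1=B, 5|E=F, C|B=F, D|5=D, 3|E=F, 1|5=5

0xDBBFFDF5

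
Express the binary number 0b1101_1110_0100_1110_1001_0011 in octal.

0o67447223

Group the bits in threes: 110 111 100 100 111 010 010 011 → 67447223.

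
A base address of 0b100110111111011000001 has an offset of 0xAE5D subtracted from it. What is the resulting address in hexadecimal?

0x12D064

0b100110111111011000001 = 0x137EC1 in hexadecimal.
Subtract column by column in base 16:
  1-D → 4 (borrow)
  C-5-1 → 6
  E-E → 0
  7-A → D (borrow)
  3-0-1 → 2
  1-0 → 1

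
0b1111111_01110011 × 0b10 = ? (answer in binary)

Multiply each base-2 digit by 2, carrying:
  1×2 = 2 → write 0 carry 1
  1×2+1 = 3 → write 1 carry 1
  0×2+1 = 1 → write 1
  0×2 = 0 → write 0
  1×2 = 2 → write 0 carry 1
  1×2+1 = 3 → write 1 carry 1
  1×2+1 = 3 → write 1 carry 1
  0×2+1 = 1 → write 1
  1×2 = 2 → write 0 carry 1
  1×2+1 = 3 → write 1 carry 1
  1×2+1 = 3 → write 1 carry 1
  1×2+1 = 3 → write 1 carry 1
  1×2+1 = 3 → write 1 carry 1
  1×2+1 = 3 → write 1 carry 1
  1×2+1 = 3 → write 1 carry 1
  remaining carry: 1

0b1111111011100110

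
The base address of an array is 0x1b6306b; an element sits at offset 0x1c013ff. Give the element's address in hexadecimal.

Add column by column in base 16, right to left:
  b+f = a carry 1
  6+f+1 = 6 carry 1
  0+3+1 = 4
  3+1 = 4
  6+0 = 6
  b+c = 7 carry 1
  1+1+1 = 3

0x376446a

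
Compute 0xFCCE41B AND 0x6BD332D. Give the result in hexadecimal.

AND each hex digit independently (no carries):
  F&6=6, C&B=8, C&D=C, E&3=2, 4&3=0, 1&2=0, B&D=9

0x68C2009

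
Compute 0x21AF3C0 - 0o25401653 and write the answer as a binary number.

0x21AF3C0 = 0b10000110101111001111000000 in binary.
0o25401653 = 0b10101100000001110101011 in binary.
Subtract column by column in base 2:
  0-1 → 1 (borrow)
  0-1-1 → 0 (borrow)
  0-0-1 → 1 (borrow)
  0-1-1 → 0 (borrow)
  0-0-1 → 1 (borrow)
  0-1-1 → 0 (borrow)
  1-0-1 → 0
  1-1 → 0
  1-1 → 0
  1-1 → 0
  0-0 → 0
  0-0 → 0
  1-0 → 1
  1-0 → 1
  1-0 → 1
  1-0 → 1
  0-0 → 0
  1-1 → 0
  0-1 → 1 (borrow)
  1-0-1 → 0
  1-1 → 0
  0-0 → 0
  0-1 → 1 (borrow)
  0-0-1 → 1 (borrow)
  0-0-1 → 1 (borrow)
  1-0-1 → 0

0b1110001001111000000010101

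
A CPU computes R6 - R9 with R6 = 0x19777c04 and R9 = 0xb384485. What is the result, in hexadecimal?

Subtract column by column in base 16:
  4-5 → f (borrow)
  0-8-1 → 7 (borrow)
  c-4-1 → 7
  7-4 → 3
  7-8 → f (borrow)
  7-3-1 → 3
  9-b → e (borrow)
  1-0-1 → 0

0xe3f377f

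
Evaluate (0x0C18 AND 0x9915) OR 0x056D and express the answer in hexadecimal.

0xD7D

0x0C18 AND 0x9915 = 0x0810.
Then OR with 0x056D.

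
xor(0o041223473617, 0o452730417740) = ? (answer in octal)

0o413513064157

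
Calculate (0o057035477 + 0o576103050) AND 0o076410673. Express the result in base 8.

0o54000443

Add column by column in base 8, right to left:
  7+0 = 7
  7+5 = 4 carry 1
  4+0+1 = 5
  5+3 = 0 carry 1
  3+0+1 = 4
  0+1 = 1
  7+6 = 5 carry 1
  5+7+1 = 5 carry 1
  0+5+1 = 6
Sum = 0o655140547; now AND with 0o076410673:
  6&0=0, 5&7=5, 5&6=4, 1&4=0, 4&1=0, 0&0=0, 5&6=4, 4&7=4, 7&3=3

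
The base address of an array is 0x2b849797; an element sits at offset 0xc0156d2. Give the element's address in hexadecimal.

Add column by column in base 16, right to left:
  7+2 = 9
  9+d = 6 carry 1
  7+6+1 = e
  9+5 = e
  4+1 = 5
  8+0 = 8
  b+c = 7 carry 1
  2+0+1 = 3

0x3785ee69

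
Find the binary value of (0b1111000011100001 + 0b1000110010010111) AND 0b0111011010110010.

Add column by column in base 2, right to left:
  1+1 = 0 carry 1
  0+1+1 = 0 carry 1
  0+1+1 = 0 carry 1
  0+0+1 = 1
  0+1 = 1
  1+0 = 1
  1+0 = 1
  1+1 = 0 carry 1
  0+0+1 = 1
  0+0 = 0
  0+1 = 1
  0+1 = 1
  1+0 = 1
  1+0 = 1
  1+0 = 1
  1+1 = 0 carry 1
  final carry 1
Sum = 0b10111110101111000; now AND with 0b0111011010110010:
  10111110101111000
& 00111011010110010
= 00111010000110000

0b111010000110000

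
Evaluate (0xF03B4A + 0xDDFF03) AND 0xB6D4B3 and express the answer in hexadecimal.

Add column by column in base 16, right to left:
  A+3 = D
  4+0 = 4
  B+F = A carry 1
  3+F+1 = 3 carry 1
  0+D+1 = E
  F+D = C carry 1
  final carry 1
Sum = 0x1CE3A4D; now AND with 0xB6D4B3:
  1&0=0, C&B=8, E&6=6, 3&D=1, A&4=0, 4&B=0, D&3=1

0x861001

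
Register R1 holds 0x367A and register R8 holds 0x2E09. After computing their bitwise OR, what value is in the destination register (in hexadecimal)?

OR each hex digit independently (no carries):
  3|2=3, 6|E=E, 7|0=7, A|9=B

0x3E7B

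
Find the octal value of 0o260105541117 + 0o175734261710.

0o456042023027

Add column by column in base 8, right to left:
  7+0 = 7
  1+1 = 2
  1+7 = 0 carry 1
  1+1+1 = 3
  4+6 = 2 carry 1
  5+2+1 = 0 carry 1
  5+4+1 = 2 carry 1
  0+3+1 = 4
  1+7 = 0 carry 1
  0+5+1 = 6
  6+7 = 5 carry 1
  2+1+1 = 4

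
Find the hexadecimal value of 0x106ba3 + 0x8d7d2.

Add column by column in base 16, right to left:
  3+2 = 5
  a+d = 7 carry 1
  b+7+1 = 3 carry 1
  6+d+1 = 4 carry 1
  0+8+1 = 9
  1+0 = 1

0x194375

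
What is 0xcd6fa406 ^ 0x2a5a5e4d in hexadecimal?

XOR each hex digit independently (no carries):
  c^2=e, d^a=7, 6^5=3, f^a=5, a^5=f, 4^e=a, 0^4=4, 6^d=b

0xe735fa4b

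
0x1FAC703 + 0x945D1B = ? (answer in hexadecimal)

0x28F241E

Add column by column in base 16, right to left:
  3+B = E
  0+1 = 1
  7+D = 4 carry 1
  C+5+1 = 2 carry 1
  A+4+1 = F
  F+9 = 8 carry 1
  1+0+1 = 2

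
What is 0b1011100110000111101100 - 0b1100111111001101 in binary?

Subtract column by column in base 2:
  0-1 → 1 (borrow)
  0-0-1 → 1 (borrow)
  1-1-1 → 1 (borrow)
  1-1-1 → 1 (borrow)
  0-0-1 → 1 (borrow)
  1-0-1 → 0
  1-1 → 0
  1-1 → 0
  1-1 → 0
  0-1 → 1 (borrow)
  0-1-1 → 0 (borrow)
  0-1-1 → 0 (borrow)
  0-0-1 → 1 (borrow)
  1-0-1 → 0
  1-1 → 0
  0-1 → 1 (borrow)
  0-0-1 → 1 (borrow)
  1-0-1 → 0
  1-0 → 1
  1-0 → 1
  0-0 → 0
  1-0 → 1

0b1011011001001000011111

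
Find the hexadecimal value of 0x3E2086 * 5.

0x136A29E

Multiply each base-16 digit by 5, carrying:
  6×5 = 30 → write E carry 1
  8×5+1 = 41 → write 9 carry 2
  0×5+2 = 2 → write 2
  2×5 = 10 → write A
  E×5 = 70 → write 6 carry 4
  3×5+4 = 19 → write 3 carry 1
  remaining carry: 1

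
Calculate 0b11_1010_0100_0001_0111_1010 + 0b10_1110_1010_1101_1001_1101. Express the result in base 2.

0b11010001110111100010111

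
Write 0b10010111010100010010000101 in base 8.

0o227242205

Group the bits in threes: 010 010 111 010 100 010 010 000 101 → 227242205.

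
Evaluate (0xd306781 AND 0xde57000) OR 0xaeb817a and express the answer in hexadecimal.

0xfebe17a

0xd306781 AND 0xde57000 = 0xd206000.
Then OR with 0xaeb817a.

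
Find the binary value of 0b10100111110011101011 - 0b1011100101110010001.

0b1001011000101011010

Subtract column by column in base 2:
  1-1 → 0
  1-0 → 1
  0-0 → 0
  1-0 → 1
  0-1 → 1 (borrow)
  1-0-1 → 0
  1-0 → 1
  1-1 → 0
  0-1 → 1 (borrow)
  0-1-1 → 0 (borrow)
  1-0-1 → 0
  1-1 → 0
  1-0 → 1
  1-0 → 1
  1-1 → 0
  0-1 → 1 (borrow)
  0-1-1 → 0 (borrow)
  1-0-1 → 0
  0-1 → 1 (borrow)
  1-0-1 → 0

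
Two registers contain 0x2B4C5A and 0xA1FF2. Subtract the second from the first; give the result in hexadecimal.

Subtract column by column in base 16:
  A-2 → 8
  5-F → 6 (borrow)
  C-F-1 → C (borrow)
  4-1-1 → 2
  B-A → 1
  2-0 → 2

0x212C68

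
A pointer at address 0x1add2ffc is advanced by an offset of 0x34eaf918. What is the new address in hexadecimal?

0x4fc82914

Add column by column in base 16, right to left:
  c+8 = 4 carry 1
  f+1+1 = 1 carry 1
  f+9+1 = 9 carry 1
  2+f+1 = 2 carry 1
  d+a+1 = 8 carry 1
  d+e+1 = c carry 1
  a+4+1 = f
  1+3 = 4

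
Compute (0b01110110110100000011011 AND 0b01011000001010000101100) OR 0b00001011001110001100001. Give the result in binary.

0b01110110110100000011011 AND 0b01011000001010000101100 = 0b01010000000000000001000.
Then OR with 0b00001011001110001100001.

0b1011011001110001101001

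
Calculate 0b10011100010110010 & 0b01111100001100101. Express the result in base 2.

0b00011100000100000

AND bit by bit (1 only where both bits are 1):
  10011100010110010
& 01111100001100101
= 00011100000100000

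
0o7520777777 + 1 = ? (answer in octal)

0o7521000000

The trailing 6 digits are 7 (max in base 8), so adding 1 cascades: they roll to 0 and the next digit up increments.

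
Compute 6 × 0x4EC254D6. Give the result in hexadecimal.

0x1D88DFD04

Multiply each base-16 digit by 6, carrying:
  6×6 = 36 → write 4 carry 2
  D×6+2 = 80 → write 0 carry 5
  4×6+5 = 29 → write D carry 1
  5×6+1 = 31 → write F carry 1
  2×6+1 = 13 → write D
  C×6 = 72 → write 8 carry 4
  E×6+4 = 88 → write 8 carry 5
  4×6+5 = 29 → write D carry 1
  remaining carry: 1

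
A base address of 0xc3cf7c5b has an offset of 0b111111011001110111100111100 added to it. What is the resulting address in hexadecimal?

0b111111011001110111100111100 = 0x7ecef3c in hexadecimal.
Add column by column in base 16, right to left:
  b+c = 7 carry 1
  5+3+1 = 9
  c+f = b carry 1
  7+e+1 = 6 carry 1
  f+c+1 = c carry 1
  c+e+1 = b carry 1
  3+7+1 = b
  c+0 = c

0xcbbc6b97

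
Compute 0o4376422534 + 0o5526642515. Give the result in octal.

0o12125265251

Add column by column in base 8, right to left:
  4+5 = 1 carry 1
  3+1+1 = 5
  5+5 = 2 carry 1
  2+2+1 = 5
  2+4 = 6
  4+6 = 2 carry 1
  6+6+1 = 5 carry 1
  7+2+1 = 2 carry 1
  3+5+1 = 1 carry 1
  4+5+1 = 2 carry 1
  final carry 1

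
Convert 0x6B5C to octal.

0o65534

Expand each hex digit to 4 bits: 6=0110 B=1011 5=0101 C=1100.
Group the bits in threes: 110 101 101 011 100 → 65534.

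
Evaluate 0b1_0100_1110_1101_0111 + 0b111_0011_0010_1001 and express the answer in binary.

Add column by column in base 2, right to left:
  1+1 = 0 carry 1
  1+0+1 = 0 carry 1
  1+0+1 = 0 carry 1
  0+1+1 = 0 carry 1
  1+0+1 = 0 carry 1
  0+1+1 = 0 carry 1
  1+0+1 = 0 carry 1
  1+0+1 = 0 carry 1
  0+1+1 = 0 carry 1
  1+1+1 = 1 carry 1
  1+0+1 = 0 carry 1
  1+0+1 = 0 carry 1
  0+1+1 = 0 carry 1
  0+1+1 = 0 carry 1
  1+1+1 = 1 carry 1
  0+0+1 = 1
  1+0 = 1

0b11100001000000000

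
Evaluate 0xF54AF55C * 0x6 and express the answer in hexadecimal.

0x5BFC1C028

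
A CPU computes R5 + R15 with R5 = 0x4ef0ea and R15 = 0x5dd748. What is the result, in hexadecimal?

Add column by column in base 16, right to left:
  a+8 = 2 carry 1
  e+4+1 = 3 carry 1
  0+7+1 = 8
  f+d = c carry 1
  e+d+1 = c carry 1
  4+5+1 = a

0xacc832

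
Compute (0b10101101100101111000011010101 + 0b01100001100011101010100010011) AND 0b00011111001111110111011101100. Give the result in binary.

0b1111001001100010011101000

Add column by column in base 2, right to left:
  1+1 = 0 carry 1
  0+1+1 = 0 carry 1
  1+0+1 = 0 carry 1
  0+0+1 = 1
  1+1 = 0 carry 1
  0+0+1 = 1
  1+0 = 1
  1+0 = 1
  0+1 = 1
  0+0 = 0
  0+1 = 1
  0+0 = 0
  1+1 = 0 carry 1
  1+0+1 = 0 carry 1
  1+1+1 = 1 carry 1
  1+1+1 = 1 carry 1
  0+1+1 = 0 carry 1
  1+0+1 = 0 carry 1
  0+0+1 = 1
  0+0 = 0
  1+1 = 0 carry 1
  1+1+1 = 1 carry 1
  0+0+1 = 1
  1+0 = 1
  1+0 = 1
  0+0 = 0
  1+1 = 0 carry 1
  0+1+1 = 0 carry 1
  1+0+1 = 0 carry 1
  final carry 1
Sum = 0b100001111001001100010111101000; now AND with 0b00011111001111110111011101100:
  100001111001001100010111101000
& 000011111001111110111011101100
= 000001111001001100010011101000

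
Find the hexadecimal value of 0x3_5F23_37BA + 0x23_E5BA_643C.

0x2744DD9BF6

Add column by column in base 16, right to left:
  A+C = 6 carry 1
  B+3+1 = F
  7+4 = B
  3+6 = 9
  3+A = D
  2+B = D
  F+5 = 4 carry 1
  5+E+1 = 4 carry 1
  3+3+1 = 7
  0+2 = 2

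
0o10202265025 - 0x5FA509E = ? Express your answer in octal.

0x5FA509E = 0o576450236 in octal.
Subtract column by column in base 8:
  5-6 → 7 (borrow)
  2-3-1 → 6 (borrow)
  0-2-1 → 5 (borrow)
  5-0-1 → 4
  6-5 → 1
  2-4 → 6 (borrow)
  2-6-1 → 3 (borrow)
  0-7-1 → 0 (borrow)
  2-5-1 → 4 (borrow)
  0-0-1 → 7 (borrow)
  1-0-1 → 0

0o7403614567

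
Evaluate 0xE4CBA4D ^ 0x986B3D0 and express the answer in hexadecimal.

0x7CA099D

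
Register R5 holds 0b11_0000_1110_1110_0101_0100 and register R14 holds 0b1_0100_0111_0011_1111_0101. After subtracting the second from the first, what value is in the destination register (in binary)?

Subtract column by column in base 2:
  0-1 → 1 (borrow)
  0-0-1 → 1 (borrow)
  1-1-1 → 1 (borrow)
  0-0-1 → 1 (borrow)
  1-1-1 → 1 (borrow)
  0-1-1 → 0 (borrow)
  1-1-1 → 1 (borrow)
  0-1-1 → 0 (borrow)
  0-1-1 → 0 (borrow)
  1-1-1 → 1 (borrow)
  1-0-1 → 0
  1-0 → 1
  0-1 → 1 (borrow)
  1-1-1 → 1 (borrow)
  1-1-1 → 1 (borrow)
  1-0-1 → 0
  0-0 → 0
  0-0 → 0
  0-1 → 1 (borrow)
  0-0-1 → 1 (borrow)
  1-1-1 → 1 (borrow)
  1-0-1 → 0

0b111000111101001011111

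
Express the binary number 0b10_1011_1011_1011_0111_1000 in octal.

0o12735570

Group the bits in threes: 001 010 111 011 101 101 111 000 → 12735570.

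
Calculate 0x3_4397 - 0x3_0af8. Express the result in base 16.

Subtract column by column in base 16:
  7-8 → f (borrow)
  9-f-1 → 9 (borrow)
  3-a-1 → 8 (borrow)
  4-0-1 → 3
  3-3 → 0

0x389f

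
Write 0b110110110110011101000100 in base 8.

Group the bits in threes: 110 110 110 110 011 101 000 100 → 66663504.

0o66663504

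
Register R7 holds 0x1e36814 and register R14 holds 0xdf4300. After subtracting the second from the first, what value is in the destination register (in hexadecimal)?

0x1042514

Subtract column by column in base 16:
  4-0 → 4
  1-0 → 1
  8-3 → 5
  6-4 → 2
  3-f → 4 (borrow)
  e-d-1 → 0
  1-0 → 1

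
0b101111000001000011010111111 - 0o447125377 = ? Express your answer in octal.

0o120755700

0b101111000001000011010111111 = 0o570103277 in octal.
Subtract column by column in base 8:
  7-7 → 0
  7-7 → 0
  2-3 → 7 (borrow)
  3-5-1 → 5 (borrow)
  0-2-1 → 5 (borrow)
  1-1-1 → 7 (borrow)
  0-7-1 → 0 (borrow)
  7-4-1 → 2
  5-4 → 1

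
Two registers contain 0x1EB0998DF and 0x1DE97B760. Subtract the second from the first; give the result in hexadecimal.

0xC71E17F

Subtract column by column in base 16:
  F-0 → F
  D-6 → 7
  8-7 → 1
  9-B → E (borrow)
  9-7-1 → 1
  0-9 → 7 (borrow)
  B-E-1 → C (borrow)
  E-D-1 → 0
  1-1 → 0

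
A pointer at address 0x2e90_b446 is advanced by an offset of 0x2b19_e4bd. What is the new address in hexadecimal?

0x59aa9903

Add column by column in base 16, right to left:
  6+d = 3 carry 1
  4+b+1 = 0 carry 1
  4+4+1 = 9
  b+e = 9 carry 1
  0+9+1 = a
  9+1 = a
  e+b = 9 carry 1
  2+2+1 = 5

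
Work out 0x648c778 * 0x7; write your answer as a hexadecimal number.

0x2bfd7448

Multiply each base-16 digit by 7, carrying:
  8×7 = 56 → write 8 carry 3
  7×7+3 = 52 → write 4 carry 3
  7×7+3 = 52 → write 4 carry 3
  c×7+3 = 87 → write 7 carry 5
  8×7+5 = 61 → write d carry 3
  4×7+3 = 31 → write f carry 1
  6×7+1 = 43 → write b carry 2
  remaining carry: 2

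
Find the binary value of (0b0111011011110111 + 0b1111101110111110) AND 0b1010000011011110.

Add column by column in base 2, right to left:
  1+0 = 1
  1+1 = 0 carry 1
  1+1+1 = 1 carry 1
  0+1+1 = 0 carry 1
  1+1+1 = 1 carry 1
  1+1+1 = 1 carry 1
  1+0+1 = 0 carry 1
  1+1+1 = 1 carry 1
  0+1+1 = 0 carry 1
  1+1+1 = 1 carry 1
  1+0+1 = 0 carry 1
  0+1+1 = 0 carry 1
  1+1+1 = 1 carry 1
  1+1+1 = 1 carry 1
  1+1+1 = 1 carry 1
  0+1+1 = 0 carry 1
  final carry 1
Sum = 0b10111001010110101; now AND with 0b1010000011011110:
  10111001010110101
& 01010000011011110
= 00010000010010100

0b10000010010100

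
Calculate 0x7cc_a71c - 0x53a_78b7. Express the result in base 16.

Subtract column by column in base 16:
  c-7 → 5
  1-b → 6 (borrow)
  7-8-1 → e (borrow)
  a-7-1 → 2
  c-a → 2
  c-3 → 9
  7-5 → 2

0x2922e65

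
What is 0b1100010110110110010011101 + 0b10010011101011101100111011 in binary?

0b11110110100010011111011000

Add column by column in base 2, right to left:
  1+1 = 0 carry 1
  0+1+1 = 0 carry 1
  1+0+1 = 0 carry 1
  1+1+1 = 1 carry 1
  1+1+1 = 1 carry 1
  0+1+1 = 0 carry 1
  0+0+1 = 1
  1+0 = 1
  0+1 = 1
  0+1 = 1
  1+0 = 1
  1+1 = 0 carry 1
  0+1+1 = 0 carry 1
  1+1+1 = 1 carry 1
  1+0+1 = 0 carry 1
  0+1+1 = 0 carry 1
  1+0+1 = 0 carry 1
  1+1+1 = 1 carry 1
  0+1+1 = 0 carry 1
  1+1+1 = 1 carry 1
  0+0+1 = 1
  0+0 = 0
  0+1 = 1
  1+0 = 1
  1+0 = 1
  0+1 = 1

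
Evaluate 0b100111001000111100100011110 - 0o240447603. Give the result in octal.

0b100111001000111100100011110 = 0o471074436 in octal.
Subtract column by column in base 8:
  6-3 → 3
  3-0 → 3
  4-6 → 6 (borrow)
  4-7-1 → 4 (borrow)
  7-4-1 → 2
  0-4 → 4 (borrow)
  1-0-1 → 0
  7-4 → 3
  4-2 → 2

0o230424633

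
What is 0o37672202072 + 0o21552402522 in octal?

Add column by column in base 8, right to left:
  2+2 = 4
  7+2 = 1 carry 1
  0+5+1 = 6
  2+2 = 4
  0+0 = 0
  2+4 = 6
  2+2 = 4
  7+5 = 4 carry 1
  6+5+1 = 4 carry 1
  7+1+1 = 1 carry 1
  3+2+1 = 6

0o61444604614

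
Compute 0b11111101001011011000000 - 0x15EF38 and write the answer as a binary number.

0b11010001010011110001000

0x15EF38 = 0b101011110111100111000 in binary.
Subtract column by column in base 2:
  0-0 → 0
  0-0 → 0
  0-0 → 0
  0-1 → 1 (borrow)
  0-1-1 → 0 (borrow)
  0-1-1 → 0 (borrow)
  1-0-1 → 0
  1-0 → 1
  0-1 → 1 (borrow)
  1-1-1 → 1 (borrow)
  1-1-1 → 1 (borrow)
  0-1-1 → 0 (borrow)
  1-0-1 → 0
  0-1 → 1 (borrow)
  0-1-1 → 0 (borrow)
  1-1-1 → 1 (borrow)
  0-1-1 → 0 (borrow)
  1-0-1 → 0
  1-1 → 0
  1-0 → 1
  1-1 → 0
  1-0 → 1
  1-0 → 1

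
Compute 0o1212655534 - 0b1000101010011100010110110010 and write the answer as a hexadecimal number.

0o1212655534 = 0xa2b5b5c in hexadecimal.
0b1000101010011100010110110010 = 0x8a9c5b2 in hexadecimal.
Subtract column by column in base 16:
  c-2 → a
  5-b → a (borrow)
  b-5-1 → 5
  5-c → 9 (borrow)
  b-9-1 → 1
  2-a → 8 (borrow)
  a-8-1 → 1

0x18195aa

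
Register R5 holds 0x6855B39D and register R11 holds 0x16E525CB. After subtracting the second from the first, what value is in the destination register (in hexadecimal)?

Subtract column by column in base 16:
  D-B → 2
  9-C → D (borrow)
  3-5-1 → D (borrow)
  B-2-1 → 8
  5-5 → 0
  5-E → 7 (borrow)
  8-6-1 → 1
  6-1 → 5

0x51708DD2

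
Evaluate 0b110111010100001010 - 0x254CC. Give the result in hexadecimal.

0x1203E

0b110111010100001010 = 0x3750A in hexadecimal.
Subtract column by column in base 16:
  A-C → E (borrow)
  0-C-1 → 3 (borrow)
  5-4-1 → 0
  7-5 → 2
  3-2 → 1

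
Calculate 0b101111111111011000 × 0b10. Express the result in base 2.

Multiply each base-2 digit by 2, carrying:
  0×2 = 0 → write 0
  0×2 = 0 → write 0
  0×2 = 0 → write 0
  1×2 = 2 → write 0 carry 1
  1×2+1 = 3 → write 1 carry 1
  0×2+1 = 1 → write 1
  1×2 = 2 → write 0 carry 1
  1×2+1 = 3 → write 1 carry 1
  1×2+1 = 3 → write 1 carry 1
  1×2+1 = 3 → write 1 carry 1
  1×2+1 = 3 → write 1 carry 1
  1×2+1 = 3 → write 1 carry 1
  1×2+1 = 3 → write 1 carry 1
  1×2+1 = 3 → write 1 carry 1
  1×2+1 = 3 → write 1 carry 1
  1×2+1 = 3 → write 1 carry 1
  0×2+1 = 1 → write 1
  1×2 = 2 → write 0 carry 1
  remaining carry: 1

0b1011111111110110000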